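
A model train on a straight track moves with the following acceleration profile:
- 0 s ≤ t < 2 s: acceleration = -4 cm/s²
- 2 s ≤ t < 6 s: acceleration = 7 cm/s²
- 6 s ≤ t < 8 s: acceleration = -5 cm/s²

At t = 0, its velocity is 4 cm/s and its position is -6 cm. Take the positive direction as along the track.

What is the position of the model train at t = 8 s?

On each constant-a segment, Δv = aΔt and Δx = v₀Δt + ½aΔt²; chain segment to segment.
0–2 s: v starts 4 cm/s; Δx = 4·2 + ½·-4·2² = 0 cm; v ends -4 cm/s.
2–6 s: v starts -4 cm/s; Δx = -4·4 + ½·7·4² = 40 cm; v ends 24 cm/s.
6–8 s: v starts 24 cm/s; Δx = 24·2 + ½·-5·2² = 38 cm; v ends 14 cm/s.
x(8) = -6 + Σ Δx = 72 cm.

72 cm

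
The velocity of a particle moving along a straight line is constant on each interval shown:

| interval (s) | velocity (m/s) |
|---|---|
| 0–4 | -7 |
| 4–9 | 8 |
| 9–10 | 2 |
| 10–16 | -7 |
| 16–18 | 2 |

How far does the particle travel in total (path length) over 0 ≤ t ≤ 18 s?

Total distance travelled is ∫|v| dt — sum the magnitudes of each area piece.
0–4 s: |-7| × 4 = 28 m
4–9 s: |8| × 5 = 40 m
9–10 s: |2| × 1 = 2 m
10–16 s: |-7| × 6 = 42 m
16–18 s: |2| × 2 = 4 m
Total distance = 116 m

116 m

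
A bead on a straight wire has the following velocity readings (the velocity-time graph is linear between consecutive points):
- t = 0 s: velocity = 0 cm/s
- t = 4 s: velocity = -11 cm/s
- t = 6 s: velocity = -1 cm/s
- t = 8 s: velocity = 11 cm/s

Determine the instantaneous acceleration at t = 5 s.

5 cm/s²

Acceleration is the slope of the v-t graph on 4–6 s: (-1 − -11)/(6 − 4) = 5 cm/s².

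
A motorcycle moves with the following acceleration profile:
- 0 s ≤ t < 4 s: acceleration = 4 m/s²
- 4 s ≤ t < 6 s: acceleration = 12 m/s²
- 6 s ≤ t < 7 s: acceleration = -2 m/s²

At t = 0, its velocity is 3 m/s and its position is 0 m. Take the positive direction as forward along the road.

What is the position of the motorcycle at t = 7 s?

148 m

On each constant-a segment, Δv = aΔt and Δx = v₀Δt + ½aΔt²; chain segment to segment.
0–4 s: v starts 3 m/s; Δx = 3·4 + ½·4·4² = 44 m; v ends 19 m/s.
4–6 s: v starts 19 m/s; Δx = 19·2 + ½·12·2² = 62 m; v ends 43 m/s.
6–7 s: v starts 43 m/s; Δx = 43·1 + ½·-2·1² = 42 m; v ends 41 m/s.
x(7) = 0 + Σ Δx = 148 m.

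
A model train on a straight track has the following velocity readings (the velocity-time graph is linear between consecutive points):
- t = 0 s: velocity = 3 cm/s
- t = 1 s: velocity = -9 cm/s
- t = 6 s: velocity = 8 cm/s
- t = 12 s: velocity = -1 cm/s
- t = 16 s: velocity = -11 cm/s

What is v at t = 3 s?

On 1–6 s the graph is linear from -9 to 8 cm/s: v(3) = -9 + (8 − -9)·(3 − 1)/(6 − 1) = -2.2 cm/s.

-2.2 cm/s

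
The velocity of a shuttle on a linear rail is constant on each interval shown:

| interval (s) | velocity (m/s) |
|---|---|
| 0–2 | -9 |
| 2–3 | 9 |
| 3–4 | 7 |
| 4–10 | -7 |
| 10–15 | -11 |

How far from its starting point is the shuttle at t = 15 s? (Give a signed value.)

-99 m

Displacement is the signed area under the v-t curve.
0–2 s: -9 × 2 = -18 m
2–3 s: 9 × 1 = 9 m
3–4 s: 7 × 1 = 7 m
4–10 s: -7 × 6 = -42 m
10–15 s: -11 × 5 = -55 m
Net displacement = -99 m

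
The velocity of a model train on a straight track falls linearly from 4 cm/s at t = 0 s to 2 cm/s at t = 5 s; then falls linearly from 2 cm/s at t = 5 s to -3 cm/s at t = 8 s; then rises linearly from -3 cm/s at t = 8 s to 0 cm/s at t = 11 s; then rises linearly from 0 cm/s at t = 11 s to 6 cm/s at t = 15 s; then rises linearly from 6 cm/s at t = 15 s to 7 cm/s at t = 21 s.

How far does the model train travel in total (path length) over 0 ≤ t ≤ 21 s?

74.4 cm

Total distance travelled is ∫|v| dt — sum the magnitudes of each area piece.
0–5 s: |½(4 + 2)(5)| = 15 cm
5–8 s: v = 0 at t = 6.2 s; triangle areas 1.2 + 2.7 = 3.9 cm
8–11 s: |½(-3 + 0)(3)| = 4.5 cm
11–15 s: |½(0 + 6)(4)| = 12 cm
15–21 s: |½(6 + 7)(6)| = 39 cm
Total distance = 74.4 cm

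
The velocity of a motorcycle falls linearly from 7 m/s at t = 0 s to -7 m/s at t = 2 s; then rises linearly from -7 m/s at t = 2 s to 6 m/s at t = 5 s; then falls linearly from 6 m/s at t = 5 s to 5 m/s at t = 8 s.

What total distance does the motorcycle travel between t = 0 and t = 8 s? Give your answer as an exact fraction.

Distance (not displacement) is the total path length: add the absolute areas under v-t.
0–2 s: v = 0 at t = 1 s; triangle areas 3.5 + 3.5 = 7 m
2–5 s: v = 0 at t = 47/13 s; triangle areas 147/26 + 54/13 = 255/26 m
5–8 s: |½(6 + 5)(3)| = 16.5 m
Total distance = 433/13 m

433/13 m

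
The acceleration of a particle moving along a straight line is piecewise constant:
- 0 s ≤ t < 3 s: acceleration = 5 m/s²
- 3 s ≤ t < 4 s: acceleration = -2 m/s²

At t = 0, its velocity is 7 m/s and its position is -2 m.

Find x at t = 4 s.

62.5 m

On each constant-a segment, Δv = aΔt and Δx = v₀Δt + ½aΔt²; chain segment to segment.
0–3 s: v starts 7 m/s; Δx = 7·3 + ½·5·3² = 43.5 m; v ends 22 m/s.
3–4 s: v starts 22 m/s; Δx = 22·1 + ½·-2·1² = 21 m; v ends 20 m/s.
x(4) = -2 + Σ Δx = 62.5 m.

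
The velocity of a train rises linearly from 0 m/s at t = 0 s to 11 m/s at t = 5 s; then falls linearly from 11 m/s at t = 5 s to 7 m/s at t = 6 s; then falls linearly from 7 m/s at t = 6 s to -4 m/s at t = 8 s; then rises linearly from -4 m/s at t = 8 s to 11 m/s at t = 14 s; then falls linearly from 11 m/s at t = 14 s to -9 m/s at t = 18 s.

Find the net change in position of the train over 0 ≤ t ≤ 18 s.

Displacement is the signed area under the v-t curve.
0–5 s: ½(0 + 11)(5) = 27.5 m
5–6 s: ½(11 + 7)(1) = 9 m
6–8 s: ½(7 + -4)(2) = 3 m
8–14 s: ½(-4 + 11)(6) = 21 m
14–18 s: ½(11 + -9)(4) = 4 m
Net displacement = 64.5 m

64.5 m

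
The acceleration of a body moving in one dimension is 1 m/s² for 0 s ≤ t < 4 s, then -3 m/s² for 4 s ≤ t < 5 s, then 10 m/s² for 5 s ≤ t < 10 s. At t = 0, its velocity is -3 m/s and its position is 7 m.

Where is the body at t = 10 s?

On each constant-a segment, Δv = aΔt and Δx = v₀Δt + ½aΔt²; chain segment to segment.
0–4 s: v starts -3 m/s; Δx = -3·4 + ½·1·4² = -4 m; v ends 1 m/s.
4–5 s: v starts 1 m/s; Δx = 1·1 + ½·-3·1² = -0.5 m; v ends -2 m/s.
5–10 s: v starts -2 m/s; Δx = -2·5 + ½·10·5² = 115 m; v ends 48 m/s.
x(10) = 7 + Σ Δx = 117.5 m.

117.5 m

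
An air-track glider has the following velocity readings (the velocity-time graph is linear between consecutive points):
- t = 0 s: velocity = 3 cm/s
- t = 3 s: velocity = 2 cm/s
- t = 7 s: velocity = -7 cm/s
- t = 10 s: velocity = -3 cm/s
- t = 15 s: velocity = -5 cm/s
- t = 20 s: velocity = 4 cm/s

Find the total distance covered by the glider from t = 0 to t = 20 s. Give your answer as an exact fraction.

197/3 cm

Total distance travelled is ∫|v| dt — sum the magnitudes of each area piece.
0–3 s: |½(3 + 2)(3)| = 7.5 cm
3–7 s: v = 0 at t = 35/9 s; triangle areas 8/9 + 98/9 = 106/9 cm
7–10 s: |½(-7 + -3)(3)| = 15 cm
10–15 s: |½(-3 + -5)(5)| = 20 cm
15–20 s: v = 0 at t = 160/9 s; triangle areas 125/18 + 40/9 = 205/18 cm
Total distance = 197/3 cm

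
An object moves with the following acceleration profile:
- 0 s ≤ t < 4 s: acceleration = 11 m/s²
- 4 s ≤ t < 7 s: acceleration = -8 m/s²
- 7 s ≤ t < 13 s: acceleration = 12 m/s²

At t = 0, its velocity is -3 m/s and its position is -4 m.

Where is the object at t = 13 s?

On each constant-a segment, Δv = aΔt and Δx = v₀Δt + ½aΔt²; chain segment to segment.
0–4 s: v starts -3 m/s; Δx = -3·4 + ½·11·4² = 76 m; v ends 41 m/s.
4–7 s: v starts 41 m/s; Δx = 41·3 + ½·-8·3² = 87 m; v ends 17 m/s.
7–13 s: v starts 17 m/s; Δx = 17·6 + ½·12·6² = 318 m; v ends 89 m/s.
x(13) = -4 + Σ Δx = 477 m.

477 m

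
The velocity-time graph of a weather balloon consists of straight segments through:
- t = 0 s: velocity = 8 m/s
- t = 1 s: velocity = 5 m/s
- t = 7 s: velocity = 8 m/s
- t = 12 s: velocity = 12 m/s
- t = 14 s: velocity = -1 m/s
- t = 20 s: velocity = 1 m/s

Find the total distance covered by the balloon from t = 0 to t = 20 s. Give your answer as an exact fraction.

Distance (not displacement) is the total path length: add the absolute areas under v-t.
0–1 s: |½(8 + 5)(1)| = 6.5 m
1–7 s: |½(5 + 8)(6)| = 39 m
7–12 s: |½(8 + 12)(5)| = 50 m
12–14 s: v = 0 at t = 180/13 s; triangle areas 144/13 + 1/13 = 145/13 m
14–20 s: v = 0 at t = 17 s; triangle areas 1.5 + 1.5 = 3 m
Total distance = 2851/26 m

2851/26 m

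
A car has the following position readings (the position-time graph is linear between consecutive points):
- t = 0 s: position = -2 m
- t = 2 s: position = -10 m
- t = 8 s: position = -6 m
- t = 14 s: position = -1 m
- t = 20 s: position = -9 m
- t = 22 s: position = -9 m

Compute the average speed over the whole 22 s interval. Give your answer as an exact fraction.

25/22 m/s

Average speed = (total path length)/(elapsed time); on a piecewise-linear x-t graph the path length is Σ|Δx|.
0–2 s: |Δx| = |-10 − -2| = 8 m
2–8 s: |Δx| = |-6 − -10| = 4 m
8–14 s: |Δx| = |-1 − -6| = 5 m
14–20 s: |Δx| = |-9 − -1| = 8 m
20–22 s: |Δx| = |-9 − -9| = 0 m
Total path = 25 m; average speed = 25/22 = 25/22 m/s.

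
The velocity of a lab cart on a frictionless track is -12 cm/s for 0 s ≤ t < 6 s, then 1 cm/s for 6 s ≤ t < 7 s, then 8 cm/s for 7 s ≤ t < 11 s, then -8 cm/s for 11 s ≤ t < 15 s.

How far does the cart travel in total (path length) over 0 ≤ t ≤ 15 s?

137 cm

Distance (not displacement) is the total path length: add the absolute areas under v-t.
0–6 s: |-12| × 6 = 72 cm
6–7 s: |1| × 1 = 1 cm
7–11 s: |8| × 4 = 32 cm
11–15 s: |-8| × 4 = 32 cm
Total distance = 137 cm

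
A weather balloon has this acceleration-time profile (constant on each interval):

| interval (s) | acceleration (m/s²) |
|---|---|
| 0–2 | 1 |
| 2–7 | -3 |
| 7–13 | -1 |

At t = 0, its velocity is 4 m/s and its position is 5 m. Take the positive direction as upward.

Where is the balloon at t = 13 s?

On each constant-a segment, Δv = aΔt and Δx = v₀Δt + ½aΔt²; chain segment to segment.
0–2 s: v starts 4 m/s; Δx = 4·2 + ½·1·2² = 10 m; v ends 6 m/s.
2–7 s: v starts 6 m/s; Δx = 6·5 + ½·-3·5² = -7.5 m; v ends -9 m/s.
7–13 s: v starts -9 m/s; Δx = -9·6 + ½·-1·6² = -72 m; v ends -15 m/s.
x(13) = 5 + Σ Δx = -64.5 m.

-64.5 m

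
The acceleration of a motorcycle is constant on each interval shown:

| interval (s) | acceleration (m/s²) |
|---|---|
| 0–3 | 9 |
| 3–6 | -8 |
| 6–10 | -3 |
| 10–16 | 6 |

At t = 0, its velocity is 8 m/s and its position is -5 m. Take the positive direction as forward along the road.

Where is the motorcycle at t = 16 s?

On each constant-a segment, Δv = aΔt and Δx = v₀Δt + ½aΔt²; chain segment to segment.
0–3 s: v starts 8 m/s; Δx = 8·3 + ½·9·3² = 64.5 m; v ends 35 m/s.
3–6 s: v starts 35 m/s; Δx = 35·3 + ½·-8·3² = 69 m; v ends 11 m/s.
6–10 s: v starts 11 m/s; Δx = 11·4 + ½·-3·4² = 20 m; v ends -1 m/s.
10–16 s: v starts -1 m/s; Δx = -1·6 + ½·6·6² = 102 m; v ends 35 m/s.
x(16) = -5 + Σ Δx = 250.5 m.

250.5 m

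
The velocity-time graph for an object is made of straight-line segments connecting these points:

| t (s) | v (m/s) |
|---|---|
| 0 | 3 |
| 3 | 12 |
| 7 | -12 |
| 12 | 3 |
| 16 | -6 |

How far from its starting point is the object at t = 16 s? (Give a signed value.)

Net displacement equals the area under the velocity-time graph (areas below the axis count negative).
0–3 s: ½(3 + 12)(3) = 22.5 m
3–7 s: ½(12 + -12)(4) = 0 m
7–12 s: ½(-12 + 3)(5) = -22.5 m
12–16 s: ½(3 + -6)(4) = -6 m
Net displacement = -6 m

-6 m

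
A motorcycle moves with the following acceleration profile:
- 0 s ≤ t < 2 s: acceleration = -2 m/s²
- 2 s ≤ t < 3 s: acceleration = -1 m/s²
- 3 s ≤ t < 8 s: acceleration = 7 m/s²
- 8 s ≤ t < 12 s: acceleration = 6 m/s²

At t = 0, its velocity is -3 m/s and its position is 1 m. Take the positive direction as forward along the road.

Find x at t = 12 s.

On each constant-a segment, Δv = aΔt and Δx = v₀Δt + ½aΔt²; chain segment to segment.
0–2 s: v starts -3 m/s; Δx = -3·2 + ½·-2·2² = -10 m; v ends -7 m/s.
2–3 s: v starts -7 m/s; Δx = -7·1 + ½·-1·1² = -7.5 m; v ends -8 m/s.
3–8 s: v starts -8 m/s; Δx = -8·5 + ½·7·5² = 47.5 m; v ends 27 m/s.
8–12 s: v starts 27 m/s; Δx = 27·4 + ½·6·4² = 156 m; v ends 51 m/s.
x(12) = 1 + Σ Δx = 187 m.

187 m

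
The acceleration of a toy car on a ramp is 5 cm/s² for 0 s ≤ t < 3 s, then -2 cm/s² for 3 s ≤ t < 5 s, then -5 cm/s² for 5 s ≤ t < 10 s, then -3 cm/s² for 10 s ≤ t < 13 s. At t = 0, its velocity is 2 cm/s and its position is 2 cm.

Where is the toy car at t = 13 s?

On each constant-a segment, Δv = aΔt and Δx = v₀Δt + ½aΔt²; chain segment to segment.
0–3 s: v starts 2 cm/s; Δx = 2·3 + ½·5·3² = 28.5 cm; v ends 17 cm/s.
3–5 s: v starts 17 cm/s; Δx = 17·2 + ½·-2·2² = 30 cm; v ends 13 cm/s.
5–10 s: v starts 13 cm/s; Δx = 13·5 + ½·-5·5² = 2.5 cm; v ends -12 cm/s.
10–13 s: v starts -12 cm/s; Δx = -12·3 + ½·-3·3² = -49.5 cm; v ends -21 cm/s.
x(13) = 2 + Σ Δx = 13.5 cm.

13.5 cm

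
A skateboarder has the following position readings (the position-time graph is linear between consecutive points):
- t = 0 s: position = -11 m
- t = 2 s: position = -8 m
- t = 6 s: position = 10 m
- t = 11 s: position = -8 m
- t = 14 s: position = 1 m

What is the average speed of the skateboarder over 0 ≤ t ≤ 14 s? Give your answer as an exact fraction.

Average speed = (total path length)/(elapsed time); on a piecewise-linear x-t graph the path length is Σ|Δx|.
0–2 s: |Δx| = |-8 − -11| = 3 m
2–6 s: |Δx| = |10 − -8| = 18 m
6–11 s: |Δx| = |-8 − 10| = 18 m
11–14 s: |Δx| = |1 − -8| = 9 m
Total path = 48 m; average speed = 48/14 = 24/7 m/s.

24/7 m/s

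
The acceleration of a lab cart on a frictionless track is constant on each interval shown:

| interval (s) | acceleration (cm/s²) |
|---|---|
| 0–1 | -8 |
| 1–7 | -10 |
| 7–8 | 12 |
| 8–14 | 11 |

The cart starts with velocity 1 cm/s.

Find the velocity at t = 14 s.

11 cm/s

Δv equals the area under the a-t graph; then v = v₀ + Δv.
0–1 s: -8 × 1 = -8 cm/s
1–7 s: -10 × 6 = -60 cm/s
7–8 s: 12 × 1 = 12 cm/s
8–14 s: 11 × 6 = 66 cm/s
Δv = 10 cm/s, so v(14) = 1 + (10) = 11 cm/s.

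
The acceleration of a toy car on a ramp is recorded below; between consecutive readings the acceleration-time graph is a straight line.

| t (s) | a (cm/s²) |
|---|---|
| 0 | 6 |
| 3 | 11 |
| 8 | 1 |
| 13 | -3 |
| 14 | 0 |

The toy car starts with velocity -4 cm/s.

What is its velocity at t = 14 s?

45 cm/s

Δv equals the area under the a-t graph; then v = v₀ + Δv.
0–3 s: ½(6 + 11)(3) = 25.5 cm/s
3–8 s: ½(11 + 1)(5) = 30 cm/s
8–13 s: ½(1 + -3)(5) = -5 cm/s
13–14 s: ½(-3 + 0)(1) = -1.5 cm/s
Δv = 49 cm/s, so v(14) = -4 + (49) = 45 cm/s.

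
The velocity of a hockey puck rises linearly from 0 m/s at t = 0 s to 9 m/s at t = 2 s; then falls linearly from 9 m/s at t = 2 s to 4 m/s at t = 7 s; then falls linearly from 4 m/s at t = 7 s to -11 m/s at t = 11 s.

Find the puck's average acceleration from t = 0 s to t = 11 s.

-1 m/s²

Average acceleration = Δv/Δt = (-11 − 0)/(11 − 0) = -1 m/s².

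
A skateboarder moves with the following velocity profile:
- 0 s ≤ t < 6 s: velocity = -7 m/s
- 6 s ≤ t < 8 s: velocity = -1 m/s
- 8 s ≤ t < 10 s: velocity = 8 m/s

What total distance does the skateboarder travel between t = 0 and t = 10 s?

60 m

Distance (not displacement) is the total path length: add the absolute areas under v-t.
0–6 s: |-7| × 6 = 42 m
6–8 s: |-1| × 2 = 2 m
8–10 s: |8| × 2 = 16 m
Total distance = 60 m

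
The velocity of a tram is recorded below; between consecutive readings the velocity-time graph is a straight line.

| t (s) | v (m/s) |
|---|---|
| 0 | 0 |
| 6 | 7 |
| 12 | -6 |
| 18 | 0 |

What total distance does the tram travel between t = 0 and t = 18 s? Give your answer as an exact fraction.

Distance (not displacement) is the total path length: add the absolute areas under v-t.
0–6 s: |½(0 + 7)(6)| = 21 m
6–12 s: v = 0 at t = 120/13 s; triangle areas 147/13 + 108/13 = 255/13 m
12–18 s: |½(-6 + 0)(6)| = 18 m
Total distance = 762/13 m

762/13 m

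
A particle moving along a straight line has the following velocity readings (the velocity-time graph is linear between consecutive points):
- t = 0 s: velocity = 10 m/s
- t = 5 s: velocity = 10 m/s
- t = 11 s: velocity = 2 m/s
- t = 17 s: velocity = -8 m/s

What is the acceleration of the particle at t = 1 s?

0 m/s²

Acceleration is the slope of the v-t graph on 0–5 s: (10 − 10)/(5 − 0) = 0 m/s².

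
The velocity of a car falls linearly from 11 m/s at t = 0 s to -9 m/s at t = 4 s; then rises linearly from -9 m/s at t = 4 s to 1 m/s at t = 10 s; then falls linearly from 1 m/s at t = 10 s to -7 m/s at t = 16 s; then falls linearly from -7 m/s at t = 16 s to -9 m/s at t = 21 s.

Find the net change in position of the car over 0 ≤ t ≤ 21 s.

Displacement is the signed area under the v-t curve.
0–4 s: ½(11 + -9)(4) = 4 m
4–10 s: ½(-9 + 1)(6) = -24 m
10–16 s: ½(1 + -7)(6) = -18 m
16–21 s: ½(-7 + -9)(5) = -40 m
Net displacement = -78 m

-78 m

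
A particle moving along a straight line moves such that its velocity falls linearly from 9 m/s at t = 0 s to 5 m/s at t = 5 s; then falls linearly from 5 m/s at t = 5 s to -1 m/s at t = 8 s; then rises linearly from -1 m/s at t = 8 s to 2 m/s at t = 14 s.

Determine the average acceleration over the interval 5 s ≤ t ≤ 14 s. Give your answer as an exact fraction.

Average acceleration = Δv/Δt = (2 − 5)/(14 − 5) = -1/3 m/s².

-1/3 m/s²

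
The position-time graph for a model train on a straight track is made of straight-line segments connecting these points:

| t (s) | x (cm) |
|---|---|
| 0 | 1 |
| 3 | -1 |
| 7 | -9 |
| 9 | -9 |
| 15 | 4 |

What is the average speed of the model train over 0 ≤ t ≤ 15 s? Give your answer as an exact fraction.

Average speed = (total path length)/(elapsed time); on a piecewise-linear x-t graph the path length is Σ|Δx|.
0–3 s: |Δx| = |-1 − 1| = 2 cm
3–7 s: |Δx| = |-9 − -1| = 8 cm
7–9 s: |Δx| = |-9 − -9| = 0 cm
9–15 s: |Δx| = |4 − -9| = 13 cm
Total path = 23 cm; average speed = 23/15 = 23/15 cm/s.

23/15 cm/s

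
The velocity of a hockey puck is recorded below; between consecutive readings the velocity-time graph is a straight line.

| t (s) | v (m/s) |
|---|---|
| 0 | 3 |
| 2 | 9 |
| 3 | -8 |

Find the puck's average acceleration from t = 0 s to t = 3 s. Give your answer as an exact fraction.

Average acceleration = Δv/Δt = (-8 − 3)/(3 − 0) = -11/3 m/s².

-11/3 m/s²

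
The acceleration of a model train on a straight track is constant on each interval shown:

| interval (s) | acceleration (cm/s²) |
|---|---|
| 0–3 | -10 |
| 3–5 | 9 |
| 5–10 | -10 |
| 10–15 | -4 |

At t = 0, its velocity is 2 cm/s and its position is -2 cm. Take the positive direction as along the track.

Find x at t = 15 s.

-604 cm

On each constant-a segment, Δv = aΔt and Δx = v₀Δt + ½aΔt²; chain segment to segment.
0–3 s: v starts 2 cm/s; Δx = 2·3 + ½·-10·3² = -39 cm; v ends -28 cm/s.
3–5 s: v starts -28 cm/s; Δx = -28·2 + ½·9·2² = -38 cm; v ends -10 cm/s.
5–10 s: v starts -10 cm/s; Δx = -10·5 + ½·-10·5² = -175 cm; v ends -60 cm/s.
10–15 s: v starts -60 cm/s; Δx = -60·5 + ½·-4·5² = -350 cm; v ends -80 cm/s.
x(15) = -2 + Σ Δx = -604 cm.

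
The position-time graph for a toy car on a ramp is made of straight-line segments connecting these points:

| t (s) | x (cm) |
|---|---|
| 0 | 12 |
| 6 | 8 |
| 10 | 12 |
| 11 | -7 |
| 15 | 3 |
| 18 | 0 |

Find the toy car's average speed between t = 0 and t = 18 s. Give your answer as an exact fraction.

Average speed = (total path length)/(elapsed time); on a piecewise-linear x-t graph the path length is Σ|Δx|.
0–6 s: |Δx| = |8 − 12| = 4 cm
6–10 s: |Δx| = |12 − 8| = 4 cm
10–11 s: |Δx| = |-7 − 12| = 19 cm
11–15 s: |Δx| = |3 − -7| = 10 cm
15–18 s: |Δx| = |0 − 3| = 3 cm
Total path = 40 cm; average speed = 40/18 = 20/9 cm/s.

20/9 cm/s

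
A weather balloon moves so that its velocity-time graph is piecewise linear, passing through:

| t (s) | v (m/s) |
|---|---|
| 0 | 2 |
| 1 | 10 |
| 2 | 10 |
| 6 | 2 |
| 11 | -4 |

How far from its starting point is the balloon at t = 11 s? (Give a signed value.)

Displacement is the signed area under the v-t curve.
0–1 s: ½(2 + 10)(1) = 6 m
1–2 s: 10 × 1 = 10 m
2–6 s: ½(10 + 2)(4) = 24 m
6–11 s: ½(2 + -4)(5) = -5 m
Net displacement = 35 m

35 m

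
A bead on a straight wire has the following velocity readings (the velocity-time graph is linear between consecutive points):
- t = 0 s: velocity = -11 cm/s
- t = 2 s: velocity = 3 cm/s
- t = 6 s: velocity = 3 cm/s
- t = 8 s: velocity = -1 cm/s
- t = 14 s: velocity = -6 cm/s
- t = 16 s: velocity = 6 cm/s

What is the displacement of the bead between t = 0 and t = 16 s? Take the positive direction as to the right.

-15 cm

Displacement is the signed area under the v-t curve.
0–2 s: ½(-11 + 3)(2) = -8 cm
2–6 s: 3 × 4 = 12 cm
6–8 s: ½(3 + -1)(2) = 2 cm
8–14 s: ½(-1 + -6)(6) = -21 cm
14–16 s: ½(-6 + 6)(2) = 0 cm
Net displacement = -15 cm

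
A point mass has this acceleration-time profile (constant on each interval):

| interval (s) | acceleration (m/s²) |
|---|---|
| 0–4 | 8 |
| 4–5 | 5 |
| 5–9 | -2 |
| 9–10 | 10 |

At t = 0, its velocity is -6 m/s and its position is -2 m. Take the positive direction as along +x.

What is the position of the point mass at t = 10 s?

202.5 m

On each constant-a segment, Δv = aΔt and Δx = v₀Δt + ½aΔt²; chain segment to segment.
0–4 s: v starts -6 m/s; Δx = -6·4 + ½·8·4² = 40 m; v ends 26 m/s.
4–5 s: v starts 26 m/s; Δx = 26·1 + ½·5·1² = 28.5 m; v ends 31 m/s.
5–9 s: v starts 31 m/s; Δx = 31·4 + ½·-2·4² = 108 m; v ends 23 m/s.
9–10 s: v starts 23 m/s; Δx = 23·1 + ½·10·1² = 28 m; v ends 33 m/s.
x(10) = -2 + Σ Δx = 202.5 m.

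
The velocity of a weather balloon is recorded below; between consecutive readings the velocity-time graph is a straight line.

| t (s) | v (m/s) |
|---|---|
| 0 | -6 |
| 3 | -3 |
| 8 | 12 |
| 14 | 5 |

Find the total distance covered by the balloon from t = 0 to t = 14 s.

90 m

Total distance travelled is ∫|v| dt — sum the magnitudes of each area piece.
0–3 s: |½(-6 + -3)(3)| = 13.5 m
3–8 s: v = 0 at t = 4 s; triangle areas 1.5 + 24 = 25.5 m
8–14 s: |½(12 + 5)(6)| = 51 m
Total distance = 90 m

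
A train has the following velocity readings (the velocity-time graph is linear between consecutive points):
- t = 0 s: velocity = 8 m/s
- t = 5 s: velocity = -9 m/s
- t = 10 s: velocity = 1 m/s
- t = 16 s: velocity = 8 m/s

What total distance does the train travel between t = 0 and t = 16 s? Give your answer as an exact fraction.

Distance (not displacement) is the total path length: add the absolute areas under v-t.
0–5 s: v = 0 at t = 40/17 s; triangle areas 160/17 + 405/34 = 725/34 m
5–10 s: v = 0 at t = 9.5 s; triangle areas 20.25 + 0.25 = 20.5 m
10–16 s: |½(1 + 8)(6)| = 27 m
Total distance = 1170/17 m

1170/17 m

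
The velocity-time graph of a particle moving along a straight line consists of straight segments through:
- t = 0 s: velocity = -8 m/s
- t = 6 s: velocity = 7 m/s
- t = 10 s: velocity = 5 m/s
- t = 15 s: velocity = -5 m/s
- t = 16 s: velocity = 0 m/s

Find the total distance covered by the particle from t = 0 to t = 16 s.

61.6 m

Total distance travelled is ∫|v| dt — sum the magnitudes of each area piece.
0–6 s: v = 0 at t = 3.2 s; triangle areas 12.8 + 9.8 = 22.6 m
6–10 s: |½(7 + 5)(4)| = 24 m
10–15 s: v = 0 at t = 12.5 s; triangle areas 6.25 + 6.25 = 12.5 m
15–16 s: |½(-5 + 0)(1)| = 2.5 m
Total distance = 61.6 m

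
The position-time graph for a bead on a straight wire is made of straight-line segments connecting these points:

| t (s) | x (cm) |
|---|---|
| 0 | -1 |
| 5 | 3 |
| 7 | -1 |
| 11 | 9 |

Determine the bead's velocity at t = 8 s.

2.5 cm/s

Velocity is the slope of the x-t graph on 7–11 s: (9 − -1)/(11 − 7) = 2.5 cm/s.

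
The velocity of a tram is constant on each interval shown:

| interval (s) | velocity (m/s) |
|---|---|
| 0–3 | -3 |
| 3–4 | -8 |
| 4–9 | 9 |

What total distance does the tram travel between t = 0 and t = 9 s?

Total distance travelled is ∫|v| dt — sum the magnitudes of each area piece.
0–3 s: |-3| × 3 = 9 m
3–4 s: |-8| × 1 = 8 m
4–9 s: |9| × 5 = 45 m
Total distance = 62 m

62 m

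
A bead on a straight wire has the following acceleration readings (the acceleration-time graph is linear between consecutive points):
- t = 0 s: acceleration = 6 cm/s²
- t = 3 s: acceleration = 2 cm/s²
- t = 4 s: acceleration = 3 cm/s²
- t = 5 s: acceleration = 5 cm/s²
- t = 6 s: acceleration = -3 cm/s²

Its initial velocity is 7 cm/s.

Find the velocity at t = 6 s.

26.5 cm/s

Δv equals the area under the a-t graph; then v = v₀ + Δv.
0–3 s: ½(6 + 2)(3) = 12 cm/s
3–4 s: ½(2 + 3)(1) = 2.5 cm/s
4–5 s: ½(3 + 5)(1) = 4 cm/s
5–6 s: ½(5 + -3)(1) = 1 cm/s
Δv = 19.5 cm/s, so v(6) = 7 + (19.5) = 26.5 cm/s.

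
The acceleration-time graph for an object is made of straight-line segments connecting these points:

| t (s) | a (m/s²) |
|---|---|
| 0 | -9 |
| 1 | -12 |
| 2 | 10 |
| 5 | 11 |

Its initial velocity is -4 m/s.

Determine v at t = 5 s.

16 m/s

Δv equals the area under the a-t graph; then v = v₀ + Δv.
0–1 s: ½(-9 + -12)(1) = -10.5 m/s
1–2 s: ½(-12 + 10)(1) = -1 m/s
2–5 s: ½(10 + 11)(3) = 31.5 m/s
Δv = 20 m/s, so v(5) = -4 + (20) = 16 m/s.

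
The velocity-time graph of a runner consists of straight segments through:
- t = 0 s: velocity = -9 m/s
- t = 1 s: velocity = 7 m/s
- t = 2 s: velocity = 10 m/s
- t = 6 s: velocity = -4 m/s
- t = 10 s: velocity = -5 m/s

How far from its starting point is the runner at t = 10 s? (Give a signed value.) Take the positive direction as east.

1.5 m

Displacement is the signed area under the v-t curve.
0–1 s: ½(-9 + 7)(1) = -1 m
1–2 s: ½(7 + 10)(1) = 8.5 m
2–6 s: ½(10 + -4)(4) = 12 m
6–10 s: ½(-4 + -5)(4) = -18 m
Net displacement = 1.5 m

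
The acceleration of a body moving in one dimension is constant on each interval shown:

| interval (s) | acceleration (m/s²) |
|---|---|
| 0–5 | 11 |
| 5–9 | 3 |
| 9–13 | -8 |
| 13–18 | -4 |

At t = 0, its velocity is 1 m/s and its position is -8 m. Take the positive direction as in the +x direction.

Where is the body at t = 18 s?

On each constant-a segment, Δv = aΔt and Δx = v₀Δt + ½aΔt²; chain segment to segment.
0–5 s: v starts 1 m/s; Δx = 1·5 + ½·11·5² = 142.5 m; v ends 56 m/s.
5–9 s: v starts 56 m/s; Δx = 56·4 + ½·3·4² = 248 m; v ends 68 m/s.
9–13 s: v starts 68 m/s; Δx = 68·4 + ½·-8·4² = 208 m; v ends 36 m/s.
13–18 s: v starts 36 m/s; Δx = 36·5 + ½·-4·5² = 130 m; v ends 16 m/s.
x(18) = -8 + Σ Δx = 720.5 m.

720.5 m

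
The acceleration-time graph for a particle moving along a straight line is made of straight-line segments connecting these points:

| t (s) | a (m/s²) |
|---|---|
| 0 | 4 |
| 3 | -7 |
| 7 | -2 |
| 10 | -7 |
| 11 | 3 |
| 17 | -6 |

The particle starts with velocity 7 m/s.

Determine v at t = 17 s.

Δv equals the area under the a-t graph; then v = v₀ + Δv.
0–3 s: ½(4 + -7)(3) = -4.5 m/s
3–7 s: ½(-7 + -2)(4) = -18 m/s
7–10 s: ½(-2 + -7)(3) = -13.5 m/s
10–11 s: ½(-7 + 3)(1) = -2 m/s
11–17 s: ½(3 + -6)(6) = -9 m/s
Δv = -47 m/s, so v(17) = 7 + (-47) = -40 m/s.

-40 m/s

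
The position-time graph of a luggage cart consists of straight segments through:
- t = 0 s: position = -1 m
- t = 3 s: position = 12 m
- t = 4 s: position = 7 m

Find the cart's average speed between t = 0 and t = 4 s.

Average speed = (total path length)/(elapsed time); on a piecewise-linear x-t graph the path length is Σ|Δx|.
0–3 s: |Δx| = |12 − -1| = 13 m
3–4 s: |Δx| = |7 − 12| = 5 m
Total path = 18 m; average speed = 18/4 = 4.5 m/s.

4.5 m/s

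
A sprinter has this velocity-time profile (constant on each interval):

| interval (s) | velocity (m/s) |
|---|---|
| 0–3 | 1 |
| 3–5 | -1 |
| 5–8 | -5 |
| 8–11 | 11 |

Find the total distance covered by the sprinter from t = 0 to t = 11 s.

Total distance travelled is ∫|v| dt — sum the magnitudes of each area piece.
0–3 s: |1| × 3 = 3 m
3–5 s: |-1| × 2 = 2 m
5–8 s: |-5| × 3 = 15 m
8–11 s: |11| × 3 = 33 m
Total distance = 53 m

53 m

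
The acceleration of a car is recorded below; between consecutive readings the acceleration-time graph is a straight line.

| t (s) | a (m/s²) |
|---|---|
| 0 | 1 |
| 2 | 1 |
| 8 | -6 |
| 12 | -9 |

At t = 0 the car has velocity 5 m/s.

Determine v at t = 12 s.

Δv equals the area under the a-t graph; then v = v₀ + Δv.
0–2 s: 1 × 2 = 2 m/s
2–8 s: ½(1 + -6)(6) = -15 m/s
8–12 s: ½(-6 + -9)(4) = -30 m/s
Δv = -43 m/s, so v(12) = 5 + (-43) = -38 m/s.

-38 m/s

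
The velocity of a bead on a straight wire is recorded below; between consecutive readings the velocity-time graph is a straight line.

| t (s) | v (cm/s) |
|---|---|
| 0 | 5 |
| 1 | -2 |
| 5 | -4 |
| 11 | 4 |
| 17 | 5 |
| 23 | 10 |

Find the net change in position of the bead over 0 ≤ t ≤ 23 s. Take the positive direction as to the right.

Displacement is the signed area under the v-t curve.
0–1 s: ½(5 + -2)(1) = 1.5 cm
1–5 s: ½(-2 + -4)(4) = -12 cm
5–11 s: ½(-4 + 4)(6) = 0 cm
11–17 s: ½(4 + 5)(6) = 27 cm
17–23 s: ½(5 + 10)(6) = 45 cm
Net displacement = 61.5 cm

61.5 cm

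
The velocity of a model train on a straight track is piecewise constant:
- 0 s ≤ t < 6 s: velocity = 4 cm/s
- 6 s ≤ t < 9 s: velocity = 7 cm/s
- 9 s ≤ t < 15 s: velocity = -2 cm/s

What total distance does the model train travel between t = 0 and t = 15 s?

Distance (not displacement) is the total path length: add the absolute areas under v-t.
0–6 s: |4| × 6 = 24 cm
6–9 s: |7| × 3 = 21 cm
9–15 s: |-2| × 6 = 12 cm
Total distance = 57 cm

57 cm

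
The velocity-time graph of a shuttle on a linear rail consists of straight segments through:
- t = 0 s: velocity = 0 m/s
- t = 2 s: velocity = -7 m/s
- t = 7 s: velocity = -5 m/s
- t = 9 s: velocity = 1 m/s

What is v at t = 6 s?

-5.4 m/s

On 2–7 s the graph is linear from -7 to -5 m/s: v(6) = -7 + (-5 − -7)·(6 − 2)/(7 − 2) = -5.4 m/s.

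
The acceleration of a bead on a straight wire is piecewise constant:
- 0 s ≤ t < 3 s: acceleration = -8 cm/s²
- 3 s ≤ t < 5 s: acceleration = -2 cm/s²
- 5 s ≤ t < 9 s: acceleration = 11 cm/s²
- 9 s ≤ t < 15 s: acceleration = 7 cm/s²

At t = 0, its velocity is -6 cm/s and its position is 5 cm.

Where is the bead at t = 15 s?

25 cm

On each constant-a segment, Δv = aΔt and Δx = v₀Δt + ½aΔt²; chain segment to segment.
0–3 s: v starts -6 cm/s; Δx = -6·3 + ½·-8·3² = -54 cm; v ends -30 cm/s.
3–5 s: v starts -30 cm/s; Δx = -30·2 + ½·-2·2² = -64 cm; v ends -34 cm/s.
5–9 s: v starts -34 cm/s; Δx = -34·4 + ½·11·4² = -48 cm; v ends 10 cm/s.
9–15 s: v starts 10 cm/s; Δx = 10·6 + ½·7·6² = 186 cm; v ends 52 cm/s.
x(15) = 5 + Σ Δx = 25 cm.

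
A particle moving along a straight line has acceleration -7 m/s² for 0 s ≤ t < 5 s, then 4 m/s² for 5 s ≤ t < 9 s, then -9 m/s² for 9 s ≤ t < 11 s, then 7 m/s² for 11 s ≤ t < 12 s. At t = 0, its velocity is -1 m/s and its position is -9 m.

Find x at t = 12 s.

On each constant-a segment, Δv = aΔt and Δx = v₀Δt + ½aΔt²; chain segment to segment.
0–5 s: v starts -1 m/s; Δx = -1·5 + ½·-7·5² = -92.5 m; v ends -36 m/s.
5–9 s: v starts -36 m/s; Δx = -36·4 + ½·4·4² = -112 m; v ends -20 m/s.
9–11 s: v starts -20 m/s; Δx = -20·2 + ½·-9·2² = -58 m; v ends -38 m/s.
11–12 s: v starts -38 m/s; Δx = -38·1 + ½·7·1² = -34.5 m; v ends -31 m/s.
x(12) = -9 + Σ Δx = -306 m.

-306 m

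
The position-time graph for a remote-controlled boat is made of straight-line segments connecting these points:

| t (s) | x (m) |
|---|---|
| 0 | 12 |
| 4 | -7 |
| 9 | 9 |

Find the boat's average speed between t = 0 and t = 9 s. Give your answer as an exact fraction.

Average speed = (total path length)/(elapsed time); on a piecewise-linear x-t graph the path length is Σ|Δx|.
0–4 s: |Δx| = |-7 − 12| = 19 m
4–9 s: |Δx| = |9 − -7| = 16 m
Total path = 35 m; average speed = 35/9 = 35/9 m/s.

35/9 m/s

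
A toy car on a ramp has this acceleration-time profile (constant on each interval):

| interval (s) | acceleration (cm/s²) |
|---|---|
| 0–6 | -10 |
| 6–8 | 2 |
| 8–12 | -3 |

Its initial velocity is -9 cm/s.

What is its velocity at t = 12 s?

Δv equals the area under the a-t graph; then v = v₀ + Δv.
0–6 s: -10 × 6 = -60 cm/s
6–8 s: 2 × 2 = 4 cm/s
8–12 s: -3 × 4 = -12 cm/s
Δv = -68 cm/s, so v(12) = -9 + (-68) = -77 cm/s.

-77 cm/s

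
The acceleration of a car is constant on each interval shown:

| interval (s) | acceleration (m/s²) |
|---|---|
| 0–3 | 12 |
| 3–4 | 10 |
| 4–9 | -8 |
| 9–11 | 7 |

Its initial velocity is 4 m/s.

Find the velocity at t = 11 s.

Δv equals the area under the a-t graph; then v = v₀ + Δv.
0–3 s: 12 × 3 = 36 m/s
3–4 s: 10 × 1 = 10 m/s
4–9 s: -8 × 5 = -40 m/s
9–11 s: 7 × 2 = 14 m/s
Δv = 20 m/s, so v(11) = 4 + (20) = 24 m/s.

24 m/s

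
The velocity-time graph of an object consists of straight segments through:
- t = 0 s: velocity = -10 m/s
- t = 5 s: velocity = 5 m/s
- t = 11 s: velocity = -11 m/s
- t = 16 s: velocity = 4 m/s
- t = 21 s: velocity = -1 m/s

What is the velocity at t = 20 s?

0 m/s

On 16–21 s the graph is linear from 4 to -1 m/s: v(20) = 4 + (-1 − 4)·(20 − 16)/(21 − 16) = 0 m/s.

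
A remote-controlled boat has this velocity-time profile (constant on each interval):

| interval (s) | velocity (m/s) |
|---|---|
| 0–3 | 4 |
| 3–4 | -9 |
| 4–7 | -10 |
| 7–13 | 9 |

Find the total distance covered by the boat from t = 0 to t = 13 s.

Distance (not displacement) is the total path length: add the absolute areas under v-t.
0–3 s: |4| × 3 = 12 m
3–4 s: |-9| × 1 = 9 m
4–7 s: |-10| × 3 = 30 m
7–13 s: |9| × 6 = 54 m
Total distance = 105 m

105 m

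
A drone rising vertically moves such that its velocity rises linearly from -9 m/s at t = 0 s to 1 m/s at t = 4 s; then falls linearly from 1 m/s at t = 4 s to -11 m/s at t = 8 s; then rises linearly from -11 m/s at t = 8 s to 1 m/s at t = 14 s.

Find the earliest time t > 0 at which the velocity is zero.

v changes sign on 0–4 s (from -9 to 1); the graph is linear there, so v = 0 at t = 0 + (9)·(4 − 0)/(1 − -9) = 3.6 s.

t = 3.6 s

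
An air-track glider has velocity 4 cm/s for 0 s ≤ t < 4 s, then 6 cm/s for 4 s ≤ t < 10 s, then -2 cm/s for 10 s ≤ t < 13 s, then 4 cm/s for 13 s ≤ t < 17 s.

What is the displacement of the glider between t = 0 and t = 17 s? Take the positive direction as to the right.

Net displacement equals the area under the velocity-time graph (areas below the axis count negative).
0–4 s: 4 × 4 = 16 cm
4–10 s: 6 × 6 = 36 cm
10–13 s: -2 × 3 = -6 cm
13–17 s: 4 × 4 = 16 cm
Net displacement = 62 cm

62 cm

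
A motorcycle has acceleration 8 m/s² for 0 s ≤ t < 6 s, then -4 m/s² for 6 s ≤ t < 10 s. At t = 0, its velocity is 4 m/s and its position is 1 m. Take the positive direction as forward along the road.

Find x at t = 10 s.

On each constant-a segment, Δv = aΔt and Δx = v₀Δt + ½aΔt²; chain segment to segment.
0–6 s: v starts 4 m/s; Δx = 4·6 + ½·8·6² = 168 m; v ends 52 m/s.
6–10 s: v starts 52 m/s; Δx = 52·4 + ½·-4·4² = 176 m; v ends 36 m/s.
x(10) = 1 + Σ Δx = 345 m.

345 m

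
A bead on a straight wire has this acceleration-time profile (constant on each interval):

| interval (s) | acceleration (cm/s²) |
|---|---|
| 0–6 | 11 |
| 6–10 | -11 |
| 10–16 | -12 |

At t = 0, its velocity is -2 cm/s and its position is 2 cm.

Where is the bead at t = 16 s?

On each constant-a segment, Δv = aΔt and Δx = v₀Δt + ½aΔt²; chain segment to segment.
0–6 s: v starts -2 cm/s; Δx = -2·6 + ½·11·6² = 186 cm; v ends 64 cm/s.
6–10 s: v starts 64 cm/s; Δx = 64·4 + ½·-11·4² = 168 cm; v ends 20 cm/s.
10–16 s: v starts 20 cm/s; Δx = 20·6 + ½·-12·6² = -96 cm; v ends -52 cm/s.
x(16) = 2 + Σ Δx = 260 cm.

260 cm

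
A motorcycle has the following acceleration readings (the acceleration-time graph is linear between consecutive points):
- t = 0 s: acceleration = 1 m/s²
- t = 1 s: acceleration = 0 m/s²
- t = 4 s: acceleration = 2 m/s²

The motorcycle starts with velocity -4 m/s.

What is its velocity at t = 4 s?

Δv equals the area under the a-t graph; then v = v₀ + Δv.
0–1 s: ½(1 + 0)(1) = 0.5 m/s
1–4 s: ½(0 + 2)(3) = 3 m/s
Δv = 3.5 m/s, so v(4) = -4 + (3.5) = -0.5 m/s.

-0.5 m/s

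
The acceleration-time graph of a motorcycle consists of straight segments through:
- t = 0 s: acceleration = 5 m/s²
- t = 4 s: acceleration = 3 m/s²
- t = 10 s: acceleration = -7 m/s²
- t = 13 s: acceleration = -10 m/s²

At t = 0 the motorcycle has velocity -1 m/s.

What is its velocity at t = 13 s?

-22.5 m/s

Δv equals the area under the a-t graph; then v = v₀ + Δv.
0–4 s: ½(5 + 3)(4) = 16 m/s
4–10 s: ½(3 + -7)(6) = -12 m/s
10–13 s: ½(-7 + -10)(3) = -25.5 m/s
Δv = -21.5 m/s, so v(13) = -1 + (-21.5) = -22.5 m/s.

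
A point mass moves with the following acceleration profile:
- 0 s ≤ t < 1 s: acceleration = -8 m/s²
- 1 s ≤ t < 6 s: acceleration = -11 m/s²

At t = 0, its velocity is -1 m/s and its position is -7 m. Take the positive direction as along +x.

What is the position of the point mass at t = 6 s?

-194.5 m

On each constant-a segment, Δv = aΔt and Δx = v₀Δt + ½aΔt²; chain segment to segment.
0–1 s: v starts -1 m/s; Δx = -1·1 + ½·-8·1² = -5 m; v ends -9 m/s.
1–6 s: v starts -9 m/s; Δx = -9·5 + ½·-11·5² = -182.5 m; v ends -64 m/s.
x(6) = -7 + Σ Δx = -194.5 m.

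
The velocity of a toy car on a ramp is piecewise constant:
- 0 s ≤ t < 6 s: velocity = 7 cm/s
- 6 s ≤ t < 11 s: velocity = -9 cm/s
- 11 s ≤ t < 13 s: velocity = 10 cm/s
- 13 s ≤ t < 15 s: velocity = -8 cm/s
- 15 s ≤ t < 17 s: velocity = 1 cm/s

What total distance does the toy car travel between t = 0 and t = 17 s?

Total distance travelled is ∫|v| dt — sum the magnitudes of each area piece.
0–6 s: |7| × 6 = 42 cm
6–11 s: |-9| × 5 = 45 cm
11–13 s: |10| × 2 = 20 cm
13–15 s: |-8| × 2 = 16 cm
15–17 s: |1| × 2 = 2 cm
Total distance = 125 cm

125 cm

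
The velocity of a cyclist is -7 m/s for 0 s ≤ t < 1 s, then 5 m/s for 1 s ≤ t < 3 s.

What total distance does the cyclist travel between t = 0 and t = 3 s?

Total distance travelled is ∫|v| dt — sum the magnitudes of each area piece.
0–1 s: |-7| × 1 = 7 m
1–3 s: |5| × 2 = 10 m
Total distance = 17 m

17 m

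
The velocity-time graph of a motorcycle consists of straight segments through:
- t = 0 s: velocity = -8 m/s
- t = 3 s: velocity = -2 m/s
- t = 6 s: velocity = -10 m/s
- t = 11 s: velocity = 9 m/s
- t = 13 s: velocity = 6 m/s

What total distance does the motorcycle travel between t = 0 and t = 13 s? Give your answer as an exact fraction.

2729/38 m

Total distance travelled is ∫|v| dt — sum the magnitudes of each area piece.
0–3 s: |½(-8 + -2)(3)| = 15 m
3–6 s: |½(-2 + -10)(3)| = 18 m
6–11 s: v = 0 at t = 164/19 s; triangle areas 250/19 + 405/38 = 905/38 m
11–13 s: |½(9 + 6)(2)| = 15 m
Total distance = 2729/38 m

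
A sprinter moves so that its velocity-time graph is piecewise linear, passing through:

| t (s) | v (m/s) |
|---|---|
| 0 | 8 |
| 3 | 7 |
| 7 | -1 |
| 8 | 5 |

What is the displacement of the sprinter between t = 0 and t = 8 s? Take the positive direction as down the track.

Net displacement equals the area under the velocity-time graph (areas below the axis count negative).
0–3 s: ½(8 + 7)(3) = 22.5 m
3–7 s: ½(7 + -1)(4) = 12 m
7–8 s: ½(-1 + 5)(1) = 2 m
Net displacement = 36.5 m

36.5 m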